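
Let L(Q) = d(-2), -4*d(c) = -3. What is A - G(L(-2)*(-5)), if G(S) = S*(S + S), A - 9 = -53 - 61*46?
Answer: -23025/8 ≈ -2878.1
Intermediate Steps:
d(c) = 3/4 (d(c) = -1/4*(-3) = 3/4)
L(Q) = 3/4
A = -2850 (A = 9 + (-53 - 61*46) = 9 + (-53 - 2806) = 9 - 2859 = -2850)
G(S) = 2*S**2 (G(S) = S*(2*S) = 2*S**2)
A - G(L(-2)*(-5)) = -2850 - 2*((3/4)*(-5))**2 = -2850 - 2*(-15/4)**2 = -2850 - 2*225/16 = -2850 - 1*225/8 = -2850 - 225/8 = -23025/8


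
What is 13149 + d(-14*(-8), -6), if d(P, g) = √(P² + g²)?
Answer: 13149 + 2*√3145 ≈ 13261.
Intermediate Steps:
13149 + d(-14*(-8), -6) = 13149 + √((-14*(-8))² + (-6)²) = 13149 + √(112² + 36) = 13149 + √(12544 + 36) = 13149 + √12580 = 13149 + 2*√3145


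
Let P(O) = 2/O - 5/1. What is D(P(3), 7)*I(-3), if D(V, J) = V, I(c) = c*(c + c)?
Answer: -78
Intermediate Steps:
P(O) = -5 + 2/O (P(O) = 2/O - 5*1 = 2/O - 5 = -5 + 2/O)
I(c) = 2*c**2 (I(c) = c*(2*c) = 2*c**2)
D(P(3), 7)*I(-3) = (-5 + 2/3)*(2*(-3)**2) = (-5 + 2*(1/3))*(2*9) = (-5 + 2/3)*18 = -13/3*18 = -78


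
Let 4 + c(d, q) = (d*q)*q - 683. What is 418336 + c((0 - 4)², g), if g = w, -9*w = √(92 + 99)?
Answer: 33832625/81 ≈ 4.1769e+5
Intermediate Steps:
w = -√191/9 (w = -√(92 + 99)/9 = -√191/9 ≈ -1.5356)
g = -√191/9 ≈ -1.5356
c(d, q) = -687 + d*q² (c(d, q) = -4 + ((d*q)*q - 683) = -4 + (d*q² - 683) = -4 + (-683 + d*q²) = -687 + d*q²)
418336 + c((0 - 4)², g) = 418336 + (-687 + (0 - 4)²*(-√191/9)²) = 418336 + (-687 + (-4)²*(191/81)) = 418336 + (-687 + 16*(191/81)) = 418336 + (-687 + 3056/81) = 418336 - 52591/81 = 33832625/81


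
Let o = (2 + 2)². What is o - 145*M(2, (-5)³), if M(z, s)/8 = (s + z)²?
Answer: -17549624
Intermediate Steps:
M(z, s) = 8*(s + z)²
o = 16 (o = 4² = 16)
o - 145*M(2, (-5)³) = 16 - 1160*((-5)³ + 2)² = 16 - 1160*(-125 + 2)² = 16 - 1160*(-123)² = 16 - 1160*15129 = 16 - 145*121032 = 16 - 17549640 = -17549624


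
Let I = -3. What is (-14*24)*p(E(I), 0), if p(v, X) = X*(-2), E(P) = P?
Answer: 0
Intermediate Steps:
p(v, X) = -2*X
(-14*24)*p(E(I), 0) = (-14*24)*(-2*0) = -336*0 = 0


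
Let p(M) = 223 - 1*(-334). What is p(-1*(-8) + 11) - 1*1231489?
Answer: -1230932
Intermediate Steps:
p(M) = 557 (p(M) = 223 + 334 = 557)
p(-1*(-8) + 11) - 1*1231489 = 557 - 1*1231489 = 557 - 1231489 = -1230932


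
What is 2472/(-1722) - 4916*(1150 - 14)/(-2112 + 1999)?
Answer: 1602726756/32431 ≈ 49420.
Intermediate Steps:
2472/(-1722) - 4916*(1150 - 14)/(-2112 + 1999) = 2472*(-1/1722) - 4916/((-113/1136)) = -412/287 - 4916/((-113*1/1136)) = -412/287 - 4916/(-113/1136) = -412/287 - 4916*(-1136/113) = -412/287 + 5584576/113 = 1602726756/32431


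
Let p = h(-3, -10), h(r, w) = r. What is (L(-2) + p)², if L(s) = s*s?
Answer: 1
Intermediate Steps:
L(s) = s²
p = -3
(L(-2) + p)² = ((-2)² - 3)² = (4 - 3)² = 1² = 1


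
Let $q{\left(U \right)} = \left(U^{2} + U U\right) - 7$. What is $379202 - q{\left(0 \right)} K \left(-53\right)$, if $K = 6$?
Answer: $376976$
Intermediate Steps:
$q{\left(U \right)} = -7 + 2 U^{2}$ ($q{\left(U \right)} = \left(U^{2} + U^{2}\right) - 7 = 2 U^{2} - 7 = -7 + 2 U^{2}$)
$379202 - q{\left(0 \right)} K \left(-53\right) = 379202 - \left(-7 + 2 \cdot 0^{2}\right) 6 \left(-53\right) = 379202 - \left(-7 + 2 \cdot 0\right) 6 \left(-53\right) = 379202 - \left(-7 + 0\right) 6 \left(-53\right) = 379202 - \left(-7\right) 6 \left(-53\right) = 379202 - \left(-42\right) \left(-53\right) = 379202 - 2226 = 376976$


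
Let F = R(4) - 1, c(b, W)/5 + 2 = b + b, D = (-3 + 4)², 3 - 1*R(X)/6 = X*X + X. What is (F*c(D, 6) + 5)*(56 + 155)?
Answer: 1055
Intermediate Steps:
R(X) = 18 - 6*X - 6*X² (R(X) = 18 - 6*(X*X + X) = 18 - 6*(X² + X) = 18 - 6*(X + X²) = 18 + (-6*X - 6*X²) = 18 - 6*X - 6*X²)
D = 1 (D = 1² = 1)
c(b, W) = -10 + 10*b (c(b, W) = -10 + 5*(b + b) = -10 + 5*(2*b) = -10 + 10*b)
F = -103 (F = (18 - 6*4 - 6*4²) - 1 = (18 - 24 - 6*16) - 1 = (18 - 24 - 96) - 1 = -102 - 1 = -103)
(F*c(D, 6) + 5)*(56 + 155) = (-103*(-10 + 10*1) + 5)*(56 + 155) = (-103*(-10 + 10) + 5)*211 = (-103*0 + 5)*211 = (0 + 5)*211 = 5*211 = 1055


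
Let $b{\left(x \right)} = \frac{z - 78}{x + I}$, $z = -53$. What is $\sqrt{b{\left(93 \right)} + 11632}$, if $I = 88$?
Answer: $\frac{\sqrt{381052241}}{181} \approx 107.85$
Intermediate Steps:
$b{\left(x \right)} = - \frac{131}{88 + x}$ ($b{\left(x \right)} = \frac{-53 - 78}{x + 88} = - \frac{131}{88 + x}$)
$\sqrt{b{\left(93 \right)} + 11632} = \sqrt{- \frac{131}{88 + 93} + 11632} = \sqrt{- \frac{131}{181} + 11632} = \sqrt{\frac{2105261}{181}} = \frac{\sqrt{381052241}}{181}$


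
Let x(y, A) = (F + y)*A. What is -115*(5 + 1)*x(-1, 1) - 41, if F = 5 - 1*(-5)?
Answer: -6251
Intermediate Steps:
F = 10 (F = 5 + 5 = 10)
x(y, A) = A*(10 + y) (x(y, A) = (10 + y)*A = A*(10 + y))
-115*(5 + 1)*x(-1, 1) - 41 = -115*(5 + 1)*1*(10 - 1) - 41 = -690*1*9 - 41 = -690*9 - 41 = -115*54 - 41 = -6210 - 41 = -6251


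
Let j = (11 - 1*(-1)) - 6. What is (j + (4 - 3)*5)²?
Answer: 121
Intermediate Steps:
j = 6 (j = (11 + 1) - 6 = 12 - 6 = 6)
(j + (4 - 3)*5)² = (6 + (4 - 3)*5)² = (6 + 1*5)² = (6 + 5)² = 11² = 121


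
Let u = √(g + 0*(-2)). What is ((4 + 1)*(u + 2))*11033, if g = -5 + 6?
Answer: 165495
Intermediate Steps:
g = 1
u = 1 (u = √(1 + 0*(-2)) = √(1 + 0) = √1 = 1)
((4 + 1)*(u + 2))*11033 = ((4 + 1)*(1 + 2))*11033 = (5*3)*11033 = 15*11033 = 165495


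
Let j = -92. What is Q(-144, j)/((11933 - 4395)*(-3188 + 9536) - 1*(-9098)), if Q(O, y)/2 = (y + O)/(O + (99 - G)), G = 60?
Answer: 236/2512666905 ≈ 9.3924e-8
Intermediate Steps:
Q(O, y) = 2*(O + y)/(39 + O) (Q(O, y) = 2*((y + O)/(O + (99 - 1*60))) = 2*((O + y)/(O + (99 - 60))) = 2*((O + y)/(O + 39)) = 2*((O + y)/(39 + O)) = 2*(O + y)/(39 + O))
Q(-144, j)/((11933 - 4395)*(-3188 + 9536) - 1*(-9098)) = (2*(-144 - 92)/(39 - 144))/((11933 - 4395)*(-3188 + 9536) - 1*(-9098)) = (2*(-236)/(-105))/(7538*6348 + 9098) = (2*(-1/105)*(-236))/(47851224 + 9098) = (472/105)/47860322 = (472/105)*(1/47860322) = 236/2512666905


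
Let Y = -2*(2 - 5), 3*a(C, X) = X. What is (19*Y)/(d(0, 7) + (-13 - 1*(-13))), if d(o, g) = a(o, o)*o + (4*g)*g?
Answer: 57/98 ≈ 0.58163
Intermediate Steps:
a(C, X) = X/3
Y = 6 (Y = -2*(-3) = 6)
d(o, g) = 4*g**2 + o**2/3 (d(o, g) = (o/3)*o + (4*g)*g = o**2/3 + 4*g**2 = 4*g**2 + o**2/3)
(19*Y)/(d(0, 7) + (-13 - 1*(-13))) = (19*6)/((4*7**2 + (1/3)*0**2) + (-13 - 1*(-13))) = 114/((4*49 + (1/3)*0) + (-13 + 13)) = 114/((196 + 0) + 0) = 114/(196 + 0) = 114/196 = 114*(1/196) = 57/98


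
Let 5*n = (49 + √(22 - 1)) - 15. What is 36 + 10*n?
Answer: 104 + 2*√21 ≈ 113.17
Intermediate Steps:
n = 34/5 + √21/5 (n = ((49 + √(22 - 1)) - 15)/5 = ((49 + √21) - 15)/5 = (34 + √21)/5 = 34/5 + √21/5 ≈ 7.7165)
36 + 10*n = 36 + 10*(34/5 + √21/5) = 36 + (68 + 2*√21) = 104 + 2*√21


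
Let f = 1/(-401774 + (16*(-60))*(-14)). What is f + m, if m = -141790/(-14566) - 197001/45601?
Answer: 698272590964325/128970413639722 ≈ 5.4142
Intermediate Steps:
m = 1798124612/332112083 (m = -141790*(-1/14566) - 197001*1/45601 = 70895/7283 - 197001/45601 = 1798124612/332112083 ≈ 5.4142)
f = -1/388334 (f = 1/(-401774 - 960*(-14)) = 1/(-401774 + 13440) = 1/(-388334) = -1/388334 ≈ -2.5751e-6)
f + m = -1/388334 + 1798124612/332112083 = 698272590964325/128970413639722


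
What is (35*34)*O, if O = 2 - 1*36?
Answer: -40460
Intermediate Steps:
O = -34 (O = 2 - 36 = -34)
(35*34)*O = (35*34)*(-34) = 1190*(-34) = -40460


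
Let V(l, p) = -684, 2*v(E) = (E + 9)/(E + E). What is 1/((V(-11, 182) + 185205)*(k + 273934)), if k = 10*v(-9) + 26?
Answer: 1/50551373160 ≈ 1.9782e-11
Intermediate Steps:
v(E) = (9 + E)/(4*E) (v(E) = ((E + 9)/(E + E))/2 = ((9 + E)/((2*E)))/2 = ((9 + E)*(1/(2*E)))/2 = ((9 + E)/(2*E))/2 = (9 + E)/(4*E))
k = 26 (k = 10*((¼)*(9 - 9)/(-9)) + 26 = 10*((¼)*(-⅑)*0) + 26 = 10*0 + 26 = 0 + 26 = 26)
1/((V(-11, 182) + 185205)*(k + 273934)) = 1/((-684 + 185205)*(26 + 273934)) = 1/(184521*273960) = 1/50551373160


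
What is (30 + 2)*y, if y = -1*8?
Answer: -256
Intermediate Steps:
y = -8
(30 + 2)*y = (30 + 2)*(-8) = 32*(-8) = -256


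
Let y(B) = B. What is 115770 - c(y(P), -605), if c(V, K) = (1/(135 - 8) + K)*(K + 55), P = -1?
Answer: -27555910/127 ≈ -2.1698e+5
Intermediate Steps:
c(V, K) = (55 + K)*(1/127 + K) (c(V, K) = (1/127 + K)*(55 + K) = (55 + K)*(1/127 + K))
115770 - c(y(P), -605) = 115770 - (55/127 + (-605)² + (6986/127)*(-605)) = 115770 - (55/127 + 366025 - 4226530/127) = 115770 - 1*42258700/127 = 115770 - 42258700/127 = -27555910/127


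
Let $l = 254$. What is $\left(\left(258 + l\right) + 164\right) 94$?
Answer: $63544$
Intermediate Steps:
$\left(\left(258 + l\right) + 164\right) 94 = \left(\left(258 + 254\right) + 164\right) 94 = \left(512 + 164\right) 94 = 676 \cdot 94 = 63544$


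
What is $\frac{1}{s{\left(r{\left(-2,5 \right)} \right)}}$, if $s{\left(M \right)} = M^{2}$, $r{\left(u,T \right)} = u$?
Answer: $\frac{1}{4} \approx 0.25$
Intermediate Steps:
$\frac{1}{s{\left(r{\left(-2,5 \right)} \right)}} = \frac{1}{\left(-2\right)^{2}} = \frac{1}{4}$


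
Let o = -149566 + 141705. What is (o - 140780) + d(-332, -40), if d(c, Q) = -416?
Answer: -149057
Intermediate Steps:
o = -7861
(o - 140780) + d(-332, -40) = (-7861 - 140780) - 416 = -148641 - 416 = -149057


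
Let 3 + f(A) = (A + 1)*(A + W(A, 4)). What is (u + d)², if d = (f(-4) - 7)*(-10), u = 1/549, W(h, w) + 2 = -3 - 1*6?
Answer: 36921238201/301401 ≈ 1.2250e+5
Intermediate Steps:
W(h, w) = -11 (W(h, w) = -2 + (-3 - 1*6) = -2 + (-3 - 6) = -2 - 9 = -11)
f(A) = -3 + (1 + A)*(-11 + A) (f(A) = -3 + (A + 1)*(A - 11) = -3 + (1 + A)*(-11 + A))
u = 1/549 ≈ 0.0018215
d = -350 (d = ((-14 + (-4)² - 10*(-4)) - 7)*(-10) = ((-14 + 16 + 40) - 7)*(-10) = (42 - 7)*(-10) = 35*(-10) = -350)
(u + d)² = (1/549 - 350)² = (-192149/549)² = 36921238201/301401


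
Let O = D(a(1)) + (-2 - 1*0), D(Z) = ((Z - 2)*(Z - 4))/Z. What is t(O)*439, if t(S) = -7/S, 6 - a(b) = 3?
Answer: 1317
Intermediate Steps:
a(b) = 3 (a(b) = 6 - 1*3 = 6 - 3 = 3)
D(Z) = (-4 + Z)*(-2 + Z)/Z (D(Z) = ((-2 + Z)*(-4 + Z))/Z = ((-4 + Z)*(-2 + Z))/Z = (-4 + Z)*(-2 + Z)/Z)
O = -7/3 (O = (-6 + 3 + 8/3) + (-2 - 1*0) = (-6 + 3 + 8*(⅓)) + (-2 + 0) = (-6 + 3 + 8/3) - 2 = -⅓ - 2 = -7/3 ≈ -2.3333)
t(O)*439 = -7/(-7/3)*439 = -7*(-3/7)*439 = 3*439 = 1317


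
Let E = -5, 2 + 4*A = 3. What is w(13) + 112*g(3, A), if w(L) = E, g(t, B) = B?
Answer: 23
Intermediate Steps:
A = ¼ (A = -½ + (¼)*3 = -½ + ¾ = ¼ ≈ 0.25000)
w(L) = -5
w(13) + 112*g(3, A) = -5 + 112*(¼) = -5 + 28 = 23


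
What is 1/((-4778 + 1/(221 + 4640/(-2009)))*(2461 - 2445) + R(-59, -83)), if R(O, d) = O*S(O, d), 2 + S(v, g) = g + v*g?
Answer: -439349/158322016100 ≈ -2.7750e-6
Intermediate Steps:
S(v, g) = -2 + g + g*v (S(v, g) = -2 + (g + v*g) = -2 + (g + g*v) = -2 + g + g*v)
R(O, d) = O*(-2 + d + O*d) (R(O, d) = O*(-2 + d + d*O) = O*(-2 + d + O*d))
1/((-4778 + 1/(221 + 4640/(-2009)))*(2461 - 2445) + R(-59, -83)) = 1/((-4778 + 1/(221 + 4640/(-2009)))*(2461 - 2445) - 59*(-2 - 83 - 59*(-83))) = 1/((-4778 + 1/(221 + 4640*(-1/2009)))*16 - 59*(-2 - 83 + 4897)) = 1/((-4778 + 1/(221 - 4640/2009))*16 - 59*4812) = 1/((-4778 + 1/(439349/2009))*16 - 283908) = 1/((-4778 + 2009/439349)*16 - 283908) = 1/(-2099207513/439349*16 - 283908) = 1/(-33587320208/439349 - 283908) = 1/(-158322016100/439349) = -439349/158322016100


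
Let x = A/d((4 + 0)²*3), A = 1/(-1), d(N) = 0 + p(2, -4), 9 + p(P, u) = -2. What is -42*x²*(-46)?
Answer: 1932/121 ≈ 15.967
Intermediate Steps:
p(P, u) = -11 (p(P, u) = -9 - 2 = -11)
d(N) = -11 (d(N) = 0 - 11 = -11)
A = -1
x = 1/11 (x = -1/(-11) = -1/11*(-1) = 1/11 ≈ 0.090909)
-42*x²*(-46) = -42*(1/11)²*(-46) = -42*1/121*(-46) = -42/121*(-46) = 1932/121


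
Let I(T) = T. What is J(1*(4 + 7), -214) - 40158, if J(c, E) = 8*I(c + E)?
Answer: -41782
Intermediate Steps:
J(c, E) = 8*E + 8*c (J(c, E) = 8*(c + E) = 8*(E + c) = 8*E + 8*c)
J(1*(4 + 7), -214) - 40158 = (8*(-214) + 8*(1*(4 + 7))) - 40158 = (-1712 + 8*(1*11)) - 40158 = (-1712 + 8*11) - 40158 = (-1712 + 88) - 40158 = -1624 - 40158 = -41782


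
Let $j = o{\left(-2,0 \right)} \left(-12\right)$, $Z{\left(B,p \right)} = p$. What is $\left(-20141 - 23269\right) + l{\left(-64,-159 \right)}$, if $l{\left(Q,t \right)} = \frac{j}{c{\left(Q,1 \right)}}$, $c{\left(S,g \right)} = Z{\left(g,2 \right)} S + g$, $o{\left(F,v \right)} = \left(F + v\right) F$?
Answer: $- \frac{5513022}{127} \approx -43410.0$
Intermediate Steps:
$o{\left(F,v \right)} = F \left(F + v\right)$
$j = -48$ ($j = - 2 \left(-2 + 0\right) \left(-12\right) = \left(-2\right) \left(-2\right) \left(-12\right) = 4 \left(-12\right) = -48$)
$c{\left(S,g \right)} = g + 2 S$ ($c{\left(S,g \right)} = 2 S + g = g + 2 S$)
$l{\left(Q,t \right)} = - \frac{48}{1 + 2 Q}$
$\left(-20141 - 23269\right) + l{\left(-64,-159 \right)} = \left(-20141 - 23269\right) - \frac{48}{1 + 2 \left(-64\right)} = -43410 - \frac{48}{1 - 128} = -43410 - \frac{48}{-127} = -43410 - - \frac{48}{127} = -43410 + \frac{48}{127} = - \frac{5513022}{127}$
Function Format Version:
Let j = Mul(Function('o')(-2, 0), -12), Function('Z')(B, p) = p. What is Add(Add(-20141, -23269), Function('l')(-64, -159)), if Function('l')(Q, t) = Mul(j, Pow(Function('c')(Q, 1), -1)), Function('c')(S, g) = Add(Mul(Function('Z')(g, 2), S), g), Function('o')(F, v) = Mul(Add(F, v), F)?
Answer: Rational(-5513022, 127) ≈ -43410.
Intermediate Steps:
Function('o')(F, v) = Mul(F, Add(F, v))
j = -48 (j = Mul(Mul(-2, Add(-2, 0)), -12) = Mul(Mul(-2, -2), -12) = Mul(4, -12) = -48)
Function('c')(S, g) = Add(g, Mul(2, S)) (Function('c')(S, g) = Add(Mul(2, S), g) = Add(g, Mul(2, S)))
Function('l')(Q, t) = Mul(-48, Pow(Add(1, Mul(2, Q)), -1))
Add(Add(-20141, -23269), Function('l')(-64, -159)) = Add(Add(-20141, -23269), Mul(-48, Pow(Add(1, Mul(2, -64)), -1))) = Add(-43410, Mul(-48, Pow(Add(1, -128), -1))) = Add(-43410, Mul(-48, Pow(-127, -1))) = Add(-43410, Mul(-48, Rational(-1, 127))) = Add(-43410, Rational(48, 127)) = Rational(-5513022, 127)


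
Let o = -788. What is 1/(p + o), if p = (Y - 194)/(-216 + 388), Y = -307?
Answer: -172/136037 ≈ -0.0012644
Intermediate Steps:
p = -501/172 (p = (-307 - 194)/(-216 + 388) = -501/172 ≈ -2.9128)
1/(p + o) = 1/(-501/172 - 788) = 1/(-136037/172) = -172/136037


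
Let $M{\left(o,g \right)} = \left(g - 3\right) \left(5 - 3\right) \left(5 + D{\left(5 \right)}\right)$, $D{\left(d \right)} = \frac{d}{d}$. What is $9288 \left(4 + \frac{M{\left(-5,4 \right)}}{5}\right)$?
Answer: $\frac{297216}{5} \approx 59443.0$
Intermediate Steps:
$D{\left(d \right)} = 1$
$M{\left(o,g \right)} = -36 + 12 g$ ($M{\left(o,g \right)} = \left(g - 3\right) \left(5 - 3\right) \left(5 + 1\right) = \left(-3 + g\right) 2 \cdot 6 = \left(-6 + 2 g\right) 6 = -36 + 12 g$)
$9288 \left(4 + \frac{M{\left(-5,4 \right)}}{5}\right) = 9288 \left(4 + \frac{-36 + 12 \cdot 4}{5}\right) = 9288 \left(4 + \left(-36 + 48\right) \frac{1}{5}\right) = 9288 \left(4 + 12 \cdot \frac{1}{5}\right) = 9288 \left(4 + \frac{12}{5}\right) = 9288 \cdot \frac{32}{5} = \frac{297216}{5}$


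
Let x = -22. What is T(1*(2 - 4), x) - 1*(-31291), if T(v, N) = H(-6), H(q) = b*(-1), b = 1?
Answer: 31290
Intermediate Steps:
H(q) = -1 (H(q) = 1*(-1) = -1)
T(v, N) = -1
T(1*(2 - 4), x) - 1*(-31291) = -1 - 1*(-31291) = -1 + 31291 = 31290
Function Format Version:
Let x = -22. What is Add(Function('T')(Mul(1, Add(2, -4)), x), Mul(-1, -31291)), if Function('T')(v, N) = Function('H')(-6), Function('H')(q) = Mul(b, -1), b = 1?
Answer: 31290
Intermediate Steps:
Function('H')(q) = -1 (Function('H')(q) = Mul(1, -1) = -1)
Function('T')(v, N) = -1
Add(Function('T')(Mul(1, Add(2, -4)), x), Mul(-1, -31291)) = Add(-1, Mul(-1, -31291)) = Add(-1, 31291) = 31290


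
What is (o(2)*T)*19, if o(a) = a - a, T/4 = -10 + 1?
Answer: 0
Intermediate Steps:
T = -36 (T = 4*(-10 + 1) = 4*(-9) = -36)
o(a) = 0
(o(2)*T)*19 = (0*(-36))*19 = 0*19 = 0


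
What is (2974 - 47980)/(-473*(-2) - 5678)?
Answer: 1731/182 ≈ 9.5110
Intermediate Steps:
(2974 - 47980)/(-473*(-2) - 5678) = -45006/(946 - 5678) = -45006/(-4732) = -45006*(-1/4732) = 1731/182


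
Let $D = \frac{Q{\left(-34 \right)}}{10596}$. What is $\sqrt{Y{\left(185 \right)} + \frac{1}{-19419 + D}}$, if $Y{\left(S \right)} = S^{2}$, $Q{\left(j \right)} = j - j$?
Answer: $\frac{\sqrt{12906164005806}}{19419} \approx 185.0$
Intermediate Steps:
$Q{\left(j \right)} = 0$
$D = 0$ ($D = \frac{0}{10596} = 0 \cdot \frac{1}{10596} = 0$)
$\sqrt{Y{\left(185 \right)} + \frac{1}{-19419 + D}} = \sqrt{185^{2} + \frac{1}{-19419 + 0}} = \sqrt{34225 + \frac{1}{-19419}} = \sqrt{34225 - \frac{1}{19419}} = \sqrt{\frac{664615274}{19419}} = \frac{\sqrt{12906164005806}}{19419}$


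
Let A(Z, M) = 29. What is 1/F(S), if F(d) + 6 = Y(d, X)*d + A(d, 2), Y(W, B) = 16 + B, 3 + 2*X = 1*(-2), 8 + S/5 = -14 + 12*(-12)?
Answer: -1/11182 ≈ -8.9429e-5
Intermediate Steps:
S = -830 (S = -40 + 5*(-14 + 12*(-12)) = -40 + 5*(-14 - 144) = -40 + 5*(-158) = -40 - 790 = -830)
X = -5/2 (X = -3/2 + (1*(-2))/2 = -3/2 + (½)*(-2) = -3/2 - 1 = -5/2 ≈ -2.5000)
F(d) = 23 + 27*d/2 (F(d) = -6 + ((16 - 5/2)*d + 29) = -6 + (27*d/2 + 29) = -6 + (29 + 27*d/2) = 23 + 27*d/2)
1/F(S) = 1/(23 + (27/2)*(-830)) = 1/(23 - 11205) = 1/(-11182) = -1/11182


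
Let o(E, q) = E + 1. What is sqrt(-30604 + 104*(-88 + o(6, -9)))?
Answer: 2*I*sqrt(9757) ≈ 197.56*I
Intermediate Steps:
o(E, q) = 1 + E
sqrt(-30604 + 104*(-88 + o(6, -9))) = sqrt(-30604 + 104*(-88 + (1 + 6))) = sqrt(-30604 + 104*(-88 + 7)) = sqrt(-30604 + 104*(-81)) = sqrt(-30604 - 8424) = sqrt(-39028) = 2*I*sqrt(9757)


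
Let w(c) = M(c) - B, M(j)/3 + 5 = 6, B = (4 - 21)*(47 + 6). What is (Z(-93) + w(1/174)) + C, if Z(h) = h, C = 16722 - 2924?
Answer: 14609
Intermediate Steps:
C = 13798
B = -901 (B = -17*53 = -901)
M(j) = 3 (M(j) = -15 + 3*6 = -15 + 18 = 3)
w(c) = 904 (w(c) = 3 - 1*(-901) = 3 + 901 = 904)
(Z(-93) + w(1/174)) + C = (-93 + 904) + 13798 = 811 + 13798 = 14609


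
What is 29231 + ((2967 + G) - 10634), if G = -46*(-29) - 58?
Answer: 22840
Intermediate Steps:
G = 1276 (G = 1334 - 58 = 1276)
29231 + ((2967 + G) - 10634) = 29231 + ((2967 + 1276) - 10634) = 29231 + (4243 - 10634) = 29231 - 6391 = 22840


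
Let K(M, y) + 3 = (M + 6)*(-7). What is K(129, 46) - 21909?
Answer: -22857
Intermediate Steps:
K(M, y) = -45 - 7*M (K(M, y) = -3 + (M + 6)*(-7) = -3 + (6 + M)*(-7) = -3 + (-42 - 7*M) = -45 - 7*M)
K(129, 46) - 21909 = (-45 - 7*129) - 21909 = (-45 - 903) - 21909 = -948 - 21909 = -22857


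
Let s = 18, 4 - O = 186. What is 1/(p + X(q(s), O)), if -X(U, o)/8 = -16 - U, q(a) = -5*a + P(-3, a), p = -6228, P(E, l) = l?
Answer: -1/6676 ≈ -0.00014979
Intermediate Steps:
O = -182 (O = 4 - 1*186 = 4 - 186 = -182)
q(a) = -4*a (q(a) = -5*a + a = -4*a)
X(U, o) = 128 + 8*U (X(U, o) = -8*(-16 - U) = 128 + 8*U)
1/(p + X(q(s), O)) = 1/(-6228 + (128 + 8*(-4*18))) = 1/(-6228 + (128 + 8*(-72))) = 1/(-6228 + (128 - 576)) = 1/(-6228 - 448) = 1/(-6676) = -1/6676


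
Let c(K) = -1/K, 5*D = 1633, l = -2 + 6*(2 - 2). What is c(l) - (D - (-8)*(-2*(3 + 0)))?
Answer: -2781/10 ≈ -278.10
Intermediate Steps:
l = -2 (l = -2 + 6*0 = -2 + 0 = -2)
D = 1633/5 (D = (⅕)*1633 = 1633/5 ≈ 326.60)
c(l) - (D - (-8)*(-2*(3 + 0))) = -1/(-2) - (1633/5 - (-8)*(-2*(3 + 0))) = -1*(-½) - (1633/5 - (-8)*(-2*3)) = ½ - (1633/5 - (-8)*(-6)) = ½ - (1633/5 - 1*48) = ½ - (1633/5 - 48) = ½ - 1*1393/5 = ½ - 1393/5 = -2781/10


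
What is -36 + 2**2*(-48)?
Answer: -228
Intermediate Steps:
-36 + 2**2*(-48) = -36 + 4*(-48) = -36 - 192 = -228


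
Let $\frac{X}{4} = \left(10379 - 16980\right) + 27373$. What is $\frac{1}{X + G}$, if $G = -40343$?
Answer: $\frac{1}{42745} \approx 2.3395 \cdot 10^{-5}$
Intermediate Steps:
$X = 83088$ ($X = 4 \left(\left(10379 - 16980\right) + 27373\right) = 4 \left(-6601 + 27373\right) = 4 \cdot 20772 = 83088$)
$\frac{1}{X + G} = \frac{1}{83088 - 40343} = \frac{1}{42745}$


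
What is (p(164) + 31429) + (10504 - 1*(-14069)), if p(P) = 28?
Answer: 56030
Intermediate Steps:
(p(164) + 31429) + (10504 - 1*(-14069)) = (28 + 31429) + (10504 - 1*(-14069)) = 31457 + (10504 + 14069) = 31457 + 24573 = 56030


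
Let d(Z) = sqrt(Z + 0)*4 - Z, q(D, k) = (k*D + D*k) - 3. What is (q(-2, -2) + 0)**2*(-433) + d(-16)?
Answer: -10809 + 16*I ≈ -10809.0 + 16.0*I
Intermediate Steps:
q(D, k) = -3 + 2*D*k (q(D, k) = (D*k + D*k) - 3 = 2*D*k - 3 = -3 + 2*D*k)
d(Z) = -Z + 4*sqrt(Z) (d(Z) = sqrt(Z)*4 - Z = 4*sqrt(Z) - Z = -Z + 4*sqrt(Z))
(q(-2, -2) + 0)**2*(-433) + d(-16) = ((-3 + 2*(-2)*(-2)) + 0)**2*(-433) + (-1*(-16) + 4*sqrt(-16)) = ((-3 + 8) + 0)**2*(-433) + (16 + 4*(4*I)) = (5 + 0)**2*(-433) + (16 + 16*I) = 5**2*(-433) + (16 + 16*I) = 25*(-433) + (16 + 16*I) = -10825 + (16 + 16*I) = -10809 + 16*I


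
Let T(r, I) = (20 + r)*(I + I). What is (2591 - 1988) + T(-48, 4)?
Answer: 379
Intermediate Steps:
T(r, I) = 2*I*(20 + r) (T(r, I) = (20 + r)*(2*I) = 2*I*(20 + r))
(2591 - 1988) + T(-48, 4) = (2591 - 1988) + 2*4*(20 - 48) = 603 + 2*4*(-28) = 603 - 224 = 379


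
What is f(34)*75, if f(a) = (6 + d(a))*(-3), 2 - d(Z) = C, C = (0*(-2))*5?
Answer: -1800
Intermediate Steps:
C = 0 (C = 0*5 = 0)
d(Z) = 2 (d(Z) = 2 - 1*0 = 2 + 0 = 2)
f(a) = -24 (f(a) = (6 + 2)*(-3) = 8*(-3) = -24)
f(34)*75 = -24*75 = -1800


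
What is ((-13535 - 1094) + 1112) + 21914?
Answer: 8397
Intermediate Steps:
((-13535 - 1094) + 1112) + 21914 = (-14629 + 1112) + 21914 = -13517 + 21914 = 8397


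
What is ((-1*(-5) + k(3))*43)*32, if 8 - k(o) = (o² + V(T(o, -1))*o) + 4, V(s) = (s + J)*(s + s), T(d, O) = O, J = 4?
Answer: 24768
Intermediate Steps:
V(s) = 2*s*(4 + s) (V(s) = (s + 4)*(s + s) = (4 + s)*(2*s) = 2*s*(4 + s))
k(o) = 4 - o² + 6*o (k(o) = 8 - ((o² + (2*(-1)*(4 - 1))*o) + 4) = 8 - ((o² + (2*(-1)*3)*o) + 4) = 8 - ((o² - 6*o) + 4) = 8 - (4 + o² - 6*o) = 8 + (-4 - o² + 6*o) = 4 - o² + 6*o)
((-1*(-5) + k(3))*43)*32 = ((-1*(-5) + (4 - 1*3² + 6*3))*43)*32 = ((5 + (4 - 1*9 + 18))*43)*32 = ((5 + (4 - 9 + 18))*43)*32 = ((5 + 13)*43)*32 = (18*43)*32 = 774*32 = 24768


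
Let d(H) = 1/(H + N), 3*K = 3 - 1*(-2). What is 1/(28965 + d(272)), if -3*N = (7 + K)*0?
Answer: 272/7878481 ≈ 3.4524e-5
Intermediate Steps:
K = 5/3 (K = (3 - 1*(-2))/3 = (3 + 2)/3 = (⅓)*5 = 5/3 ≈ 1.6667)
N = 0 (N = -(7 + 5/3)*0/3 = -26*0/9 = -⅓*0 = 0)
d(H) = 1/H (d(H) = 1/(H + 0) = 1/H)
1/(28965 + d(272)) = 1/(28965 + 1/272) = 1/(7878481/272) = 272/7878481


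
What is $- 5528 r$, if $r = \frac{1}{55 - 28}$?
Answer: $- \frac{5528}{27} \approx -204.74$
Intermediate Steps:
$r = \frac{1}{27} \approx 0.037037$
$- 5528 r = \left(-5528\right) \frac{1}{27} = - \frac{5528}{27}$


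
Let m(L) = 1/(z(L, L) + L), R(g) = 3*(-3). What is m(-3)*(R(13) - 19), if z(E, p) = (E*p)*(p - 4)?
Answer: 14/33 ≈ 0.42424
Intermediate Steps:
R(g) = -9
z(E, p) = E*p*(-4 + p) (z(E, p) = (E*p)*(-4 + p) = E*p*(-4 + p))
m(L) = 1/(L + L**2*(-4 + L)) (m(L) = 1/(L*L*(-4 + L) + L) = 1/(L**2*(-4 + L) + L) = 1/(L + L**2*(-4 + L)))
m(-3)*(R(13) - 19) = (1/((-3)*(1 - 3*(-4 - 3))))*(-9 - 19) = -1/(3*(1 - 3*(-7)))*(-28) = -1/(3*(1 + 21))*(-28) = -1/3/22*(-28) = -1/3*1/22*(-28) = -1/66*(-28) = 14/33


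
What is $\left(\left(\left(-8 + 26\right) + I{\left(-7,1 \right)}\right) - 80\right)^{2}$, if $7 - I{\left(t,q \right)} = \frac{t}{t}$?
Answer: $3136$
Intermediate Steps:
$I{\left(t,q \right)} = 6$ ($I{\left(t,q \right)} = 7 - \frac{t}{t} = 7 - 1 = 6$)
$\left(\left(\left(-8 + 26\right) + I{\left(-7,1 \right)}\right) - 80\right)^{2} = \left(\left(\left(-8 + 26\right) + 6\right) - 80\right)^{2} = \left(\left(18 + 6\right) - 80\right)^{2} = \left(24 - 80\right)^{2} = \left(-56\right)^{2} = 3136$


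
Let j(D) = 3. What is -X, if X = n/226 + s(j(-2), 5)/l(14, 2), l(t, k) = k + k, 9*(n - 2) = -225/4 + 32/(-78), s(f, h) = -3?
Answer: 244009/317304 ≈ 0.76901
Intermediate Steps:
n = -6031/1404 (n = 2 + (-225/4 + 32/(-78))/9 = 2 + (-225*¼ + 32*(-1/78))/9 = 2 + (-225/4 - 16/39)/9 = 2 + (⅑)*(-8839/156) = 2 - 8839/1404 = -6031/1404 ≈ -4.2956)
l(t, k) = 2*k
X = -244009/317304 (X = -6031/1404/226 - 3/(2*2) = -6031/1404*1/226 - 3/4 = -6031/317304 - 3*¼ = -6031/317304 - ¾ = -244009/317304 ≈ -0.76901)
-X = -1*(-244009/317304) = 244009/317304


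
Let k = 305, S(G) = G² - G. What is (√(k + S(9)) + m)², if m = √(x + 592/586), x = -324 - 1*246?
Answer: -56253/293 + 2*I*√18415395154/293 ≈ -191.99 + 926.3*I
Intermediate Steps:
x = -570 (x = -324 - 246 = -570)
m = I*√48847202/293 (m = √(-570 + 592/586) = √(-570 + 592*(1/586)) = √(-570 + 296/293) = √(-166714/293) = I*√48847202/293 ≈ 23.854*I)
(√(k + S(9)) + m)² = (√(305 + 9*(-1 + 9)) + I*√48847202/293)² = (√(305 + 9*8) + I*√48847202/293)² = (√(305 + 72) + I*√48847202/293)² = (√377 + I*√48847202/293)²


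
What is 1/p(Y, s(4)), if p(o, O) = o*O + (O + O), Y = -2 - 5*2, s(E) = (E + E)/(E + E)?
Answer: -1/10 ≈ -0.10000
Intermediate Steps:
s(E) = 1 (s(E) = (2*E)/((2*E)) = (2*E)*(1/(2*E)) = 1)
Y = -12 (Y = -2 - 10 = -12)
p(o, O) = 2*O + O*o (p(o, O) = O*o + 2*O = 2*O + O*o)
1/p(Y, s(4)) = 1/(1*(2 - 12)) = 1/(1*(-10)) = 1/(-10) = -1/10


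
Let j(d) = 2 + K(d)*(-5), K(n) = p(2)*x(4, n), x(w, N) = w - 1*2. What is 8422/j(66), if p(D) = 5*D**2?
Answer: -4211/99 ≈ -42.535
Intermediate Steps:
x(w, N) = -2 + w (x(w, N) = w - 2 = -2 + w)
K(n) = 40 (K(n) = (5*2**2)*(-2 + 4) = (5*4)*2 = 20*2 = 40)
j(d) = -198 (j(d) = 2 + 40*(-5) = 2 - 200 = -198)
8422/j(66) = 8422/(-198) = 8422*(-1/198) = -4211/99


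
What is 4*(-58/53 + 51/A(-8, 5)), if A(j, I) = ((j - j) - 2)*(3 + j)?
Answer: 4246/265 ≈ 16.023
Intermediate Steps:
A(j, I) = -6 - 2*j (A(j, I) = (0 - 2)*(3 + j) = -2*(3 + j) = -6 - 2*j)
4*(-58/53 + 51/A(-8, 5)) = 4*(-58/53 + 51/(-6 - 2*(-8))) = 4*(-58*1/53 + 51/(-6 + 16)) = 4*(-58/53 + 51/10) = 4*(2123/530) = 4246/265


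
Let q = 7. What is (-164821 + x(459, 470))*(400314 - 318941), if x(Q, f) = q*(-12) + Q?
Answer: -13381464358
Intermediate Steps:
x(Q, f) = -84 + Q (x(Q, f) = 7*(-12) + Q = -84 + Q)
(-164821 + x(459, 470))*(400314 - 318941) = (-164821 + (-84 + 459))*(400314 - 318941) = (-164821 + 375)*81373 = -164446*81373 = -13381464358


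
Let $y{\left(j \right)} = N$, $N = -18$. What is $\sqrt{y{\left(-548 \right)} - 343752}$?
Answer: $i \sqrt{343770} \approx 586.32 i$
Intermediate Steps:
$y{\left(j \right)} = -18$
$\sqrt{y{\left(-548 \right)} - 343752} = \sqrt{-18 - 343752} = \sqrt{-343770} = i \sqrt{343770}$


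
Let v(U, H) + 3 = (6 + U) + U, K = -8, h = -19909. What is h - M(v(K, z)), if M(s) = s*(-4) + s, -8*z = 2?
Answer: -19948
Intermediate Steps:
z = -¼ (z = -⅛*2 = -¼ ≈ -0.25000)
v(U, H) = 3 + 2*U (v(U, H) = -3 + ((6 + U) + U) = -3 + (6 + 2*U) = 3 + 2*U)
M(s) = -3*s (M(s) = -4*s + s = -3*s)
h - M(v(K, z)) = -19909 - (-3)*(3 + 2*(-8)) = -19909 - (-3)*(3 - 16) = -19909 - (-3)*(-13) = -19909 - 1*39 = -19909 - 39 = -19948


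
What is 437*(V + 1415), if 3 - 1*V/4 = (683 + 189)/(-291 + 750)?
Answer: 284707685/459 ≈ 6.2028e+5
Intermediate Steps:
V = 2020/459 (V = 12 - 4*(683 + 189)/(-291 + 750) = 12 - 3488/459 = 2020/459 ≈ 4.4009)
437*(V + 1415) = 437*(2020/459 + 1415) = 437*(651505/459) = 284707685/459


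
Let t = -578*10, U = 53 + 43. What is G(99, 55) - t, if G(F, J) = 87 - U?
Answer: 5771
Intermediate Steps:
U = 96
G(F, J) = -9 (G(F, J) = 87 - 1*96 = 87 - 96 = -9)
t = -5780
G(99, 55) - t = -9 - 1*(-5780) = -9 + 5780 = 5771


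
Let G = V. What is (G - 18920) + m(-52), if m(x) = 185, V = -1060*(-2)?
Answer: -16615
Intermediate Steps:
V = 2120
G = 2120
(G - 18920) + m(-52) = (2120 - 18920) + 185 = -16800 + 185 = -16615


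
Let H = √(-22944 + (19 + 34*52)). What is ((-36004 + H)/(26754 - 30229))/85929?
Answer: 36004/298603275 - I*√21157/298603275 ≈ 0.00012057 - 4.8712e-7*I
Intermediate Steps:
H = I*√21157 (H = √(-22944 + (19 + 1768)) = √(-22944 + 1787) = √(-21157) = I*√21157 ≈ 145.45*I)
((-36004 + H)/(26754 - 30229))/85929 = ((-36004 + I*√21157)/(26754 - 30229))/85929 = ((-36004 + I*√21157)/(-3475))*(1/85929) = ((-36004 + I*√21157)*(-1/3475))*(1/85929) = (36004/3475 - I*√21157/3475)*(1/85929) = 36004/298603275 - I*√21157/298603275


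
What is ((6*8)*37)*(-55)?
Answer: -97680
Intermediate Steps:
((6*8)*37)*(-55) = (48*37)*(-55) = 1776*(-55) = -97680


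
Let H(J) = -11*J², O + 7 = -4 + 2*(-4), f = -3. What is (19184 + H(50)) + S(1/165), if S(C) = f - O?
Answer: -8300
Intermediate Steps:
O = -19 (O = -7 + (-4 + 2*(-4)) = -7 + (-4 - 8) = -7 - 12 = -19)
S(C) = 16 (S(C) = -3 - 1*(-19) = -3 + 19 = 16)
(19184 + H(50)) + S(1/165) = (19184 - 11*50²) + 16 = (19184 - 11*2500) + 16 = (19184 - 27500) + 16 = -8316 + 16 = -8300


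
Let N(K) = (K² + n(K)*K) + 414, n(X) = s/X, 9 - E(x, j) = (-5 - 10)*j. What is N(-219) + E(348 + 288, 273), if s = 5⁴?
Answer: 53104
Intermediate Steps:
s = 625
E(x, j) = 9 + 15*j (E(x, j) = 9 - (-5 - 10)*j = 9 - (-15)*j = 9 + 15*j)
n(X) = 625/X
N(K) = 1039 + K² (N(K) = (K² + (625/K)*K) + 414 = (K² + 625) + 414 = (625 + K²) + 414 = 1039 + K²)
N(-219) + E(348 + 288, 273) = (1039 + (-219)²) + (9 + 15*273) = (1039 + 47961) + (9 + 4095) = 49000 + 4104 = 53104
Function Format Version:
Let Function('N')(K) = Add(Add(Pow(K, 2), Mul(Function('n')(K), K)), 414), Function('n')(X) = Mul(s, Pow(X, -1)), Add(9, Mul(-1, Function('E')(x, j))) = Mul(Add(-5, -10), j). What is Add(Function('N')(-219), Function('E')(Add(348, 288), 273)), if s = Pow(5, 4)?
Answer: 53104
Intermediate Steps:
s = 625
Function('E')(x, j) = Add(9, Mul(15, j)) (Function('E')(x, j) = Add(9, Mul(-1, Mul(Add(-5, -10), j))) = Add(9, Mul(-1, Mul(-15, j))) = Add(9, Mul(15, j)))
Function('n')(X) = Mul(625, Pow(X, -1))
Function('N')(K) = Add(1039, Pow(K, 2)) (Function('N')(K) = Add(Add(Pow(K, 2), Mul(Mul(625, Pow(K, -1)), K)), 414) = Add(Add(Pow(K, 2), 625), 414) = Add(Add(625, Pow(K, 2)), 414) = Add(1039, Pow(K, 2)))
Add(Function('N')(-219), Function('E')(Add(348, 288), 273)) = Add(Add(1039, Pow(-219, 2)), Add(9, Mul(15, 273))) = Add(Add(1039, 47961), Add(9, 4095)) = Add(49000, 4104) = 53104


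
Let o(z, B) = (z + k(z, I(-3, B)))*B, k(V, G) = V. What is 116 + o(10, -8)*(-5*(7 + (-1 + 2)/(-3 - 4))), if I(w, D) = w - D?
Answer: 39212/7 ≈ 5601.7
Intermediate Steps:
o(z, B) = 2*B*z (o(z, B) = (z + z)*B = (2*z)*B = 2*B*z)
116 + o(10, -8)*(-5*(7 + (-1 + 2)/(-3 - 4))) = 116 + (2*(-8)*10)*(-5*(7 + (-1 + 2)/(-3 - 4))) = 116 - (-800)*(7 + 1/(-7)) = 116 - (-800)*(7 + 1*(-1/7)) = 116 - (-800)*(7 - 1/7) = 116 - (-800)*48/7 = 116 - 160*(-240/7) = 116 + 38400/7 = 39212/7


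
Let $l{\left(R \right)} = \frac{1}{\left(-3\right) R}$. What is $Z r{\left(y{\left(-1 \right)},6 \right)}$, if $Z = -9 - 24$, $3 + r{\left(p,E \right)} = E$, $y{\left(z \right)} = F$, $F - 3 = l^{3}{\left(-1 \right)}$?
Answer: $-99$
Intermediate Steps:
$l{\left(R \right)} = - \frac{1}{3 R}$
$F = \frac{82}{27}$ ($F = 3 + \left(- \frac{1}{3 \left(-1\right)}\right)^{3} = 3 + \left(\left(- \frac{1}{3}\right) \left(-1\right)\right)^{3} = 3 + \left(\frac{1}{3}\right)^{3} = 3 + \frac{1}{27} = \frac{82}{27} \approx 3.037$)
$y{\left(z \right)} = \frac{82}{27}$
$r{\left(p,E \right)} = -3 + E$
$Z = -33$ ($Z = -9 - 24 = -33$)
$Z r{\left(y{\left(-1 \right)},6 \right)} = - 33 \left(-3 + 6\right) = \left(-33\right) 3 = -99$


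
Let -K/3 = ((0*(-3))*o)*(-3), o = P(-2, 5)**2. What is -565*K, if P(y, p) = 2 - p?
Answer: 0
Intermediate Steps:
o = 9 (o = (2 - 1*5)**2 = (2 - 5)**2 = (-3)**2 = 9)
K = 0 (K = -3*(0*(-3))*9*(-3) = -3*0*9*(-3) = -0*(-3) = -3*0 = 0)
-565*K = -565*0 = 0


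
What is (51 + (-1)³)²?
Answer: 2500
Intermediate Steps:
(51 + (-1)³)² = (51 - 1)² = 50² = 2500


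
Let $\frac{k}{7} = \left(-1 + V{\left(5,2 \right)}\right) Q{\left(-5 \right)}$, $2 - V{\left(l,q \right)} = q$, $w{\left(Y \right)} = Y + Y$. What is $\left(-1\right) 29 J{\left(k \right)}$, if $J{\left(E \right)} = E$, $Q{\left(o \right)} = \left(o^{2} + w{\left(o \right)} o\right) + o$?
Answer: $14210$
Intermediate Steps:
$w{\left(Y \right)} = 2 Y$
$V{\left(l,q \right)} = 2 - q$
$Q{\left(o \right)} = o + 3 o^{2}$ ($Q{\left(o \right)} = \left(o^{2} + 2 o o\right) + o = \left(o^{2} + 2 o^{2}\right) + o = 3 o^{2} + o = o + 3 o^{2}$)
$k = -490$ ($k = 7 \left(-1 + \left(2 - 2\right)\right) \left(- 5 \left(1 + 3 \left(-5\right)\right)\right) = 7 \left(-1 + \left(2 - 2\right)\right) \left(- 5 \left(1 - 15\right)\right) = 7 \left(-1 + 0\right) \left(\left(-5\right) \left(-14\right)\right) = 7 \left(\left(-1\right) 70\right) = 7 \left(-70\right) = -490$)
$\left(-1\right) 29 J{\left(k \right)} = \left(-1\right) 29 \left(-490\right) = \left(-29\right) \left(-490\right) = 14210$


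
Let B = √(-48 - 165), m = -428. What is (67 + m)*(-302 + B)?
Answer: 109022 - 361*I*√213 ≈ 1.0902e+5 - 5268.6*I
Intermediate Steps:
B = I*√213 (B = √(-213) = I*√213 ≈ 14.595*I)
(67 + m)*(-302 + B) = (67 - 428)*(-302 + I*√213) = -361*(-302 + I*√213) = 109022 - 361*I*√213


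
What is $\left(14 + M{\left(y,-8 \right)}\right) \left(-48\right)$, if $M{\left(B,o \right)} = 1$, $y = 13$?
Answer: $-720$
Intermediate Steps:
$\left(14 + M{\left(y,-8 \right)}\right) \left(-48\right) = \left(14 + 1\right) \left(-48\right) = 15 \left(-48\right) = -720$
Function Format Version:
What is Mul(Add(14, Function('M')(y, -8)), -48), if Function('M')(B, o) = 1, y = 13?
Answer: -720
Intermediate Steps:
Mul(Add(14, Function('M')(y, -8)), -48) = Mul(Add(14, 1), -48) = Mul(15, -48) = -720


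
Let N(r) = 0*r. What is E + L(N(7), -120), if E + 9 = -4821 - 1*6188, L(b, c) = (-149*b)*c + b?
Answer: -11018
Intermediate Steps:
N(r) = 0
L(b, c) = b - 149*b*c (L(b, c) = -149*b*c + b = b - 149*b*c)
E = -11018 (E = -9 + (-4821 - 1*6188) = -9 + (-4821 - 6188) = -9 - 11009 = -11018)
E + L(N(7), -120) = -11018 + 0*(1 - 149*(-120)) = -11018 + 0*(1 + 17880) = -11018 + 0*17881 = -11018 + 0 = -11018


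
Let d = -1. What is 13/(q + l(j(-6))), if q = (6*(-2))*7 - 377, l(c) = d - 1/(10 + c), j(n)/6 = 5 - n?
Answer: -76/2701 ≈ -0.028138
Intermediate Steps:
j(n) = 30 - 6*n (j(n) = 6*(5 - n) = 30 - 6*n)
l(c) = -1 - 1/(10 + c)
q = -461 (q = -12*7 - 377 = -84 - 377 = -461)
13/(q + l(j(-6))) = 13/(-461 + (-11 - (30 - 6*(-6)))/(10 + (30 - 6*(-6)))) = 13/(-461 + (-11 - (30 + 36))/(10 + (30 + 36))) = 13/(-461 + (-11 - 1*66)/(10 + 66)) = 13/(-461 + (-11 - 66)/76) = 13/(-461 + (1/76)*(-77)) = 13/(-461 - 77/76) = 13/(-35113/76) = -76/35113*13 = -76/2701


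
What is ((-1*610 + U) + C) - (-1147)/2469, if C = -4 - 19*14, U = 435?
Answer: -1097558/2469 ≈ -444.54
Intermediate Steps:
C = -270 (C = -4 - 266 = -270)
((-1*610 + U) + C) - (-1147)/2469 = ((-1*610 + 435) - 270) - (-1147)/2469 = ((-610 + 435) - 270) - (-1147)/2469 = (-175 - 270) - 1*(-1147/2469) = -445 + 1147/2469 = -1097558/2469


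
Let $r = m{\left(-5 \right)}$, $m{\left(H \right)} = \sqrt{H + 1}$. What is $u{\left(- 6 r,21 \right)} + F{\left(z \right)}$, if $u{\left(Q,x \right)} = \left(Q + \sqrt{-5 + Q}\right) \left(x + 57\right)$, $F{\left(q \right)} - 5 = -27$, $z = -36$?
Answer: $134 - 1170 i \approx 134.0 - 1170.0 i$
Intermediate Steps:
$F{\left(q \right)} = -22$ ($F{\left(q \right)} = 5 - 27 = -22$)
$m{\left(H \right)} = \sqrt{1 + H}$
$r = 2 i$ ($r = \sqrt{1 - 5} = \sqrt{-4} = 2 i \approx 2.0 i$)
$u{\left(Q,x \right)} = \left(57 + x\right) \left(Q + \sqrt{-5 + Q}\right)$ ($u{\left(Q,x \right)} = \left(Q + \sqrt{-5 + Q}\right) \left(57 + x\right) = \left(57 + x\right) \left(Q + \sqrt{-5 + Q}\right)$)
$u{\left(- 6 r,21 \right)} + F{\left(z \right)} = \left(57 \left(- 6 \cdot 2 i\right) + 57 \sqrt{-5 - 6 \cdot 2 i} + - 6 \cdot 2 i 21 + 21 \sqrt{-5 - 6 \cdot 2 i}\right) - 22 = \left(57 \left(- 12 i\right) + 57 \sqrt{-5 - 12 i} + - 12 i 21 + 21 \sqrt{-5 - 12 i}\right) - 22 = \left(- 684 i + 57 \left(2 - 3 i\right) - 252 i + 21 \left(2 - 3 i\right)\right) - 22 = \left(- 684 i + \left(114 - 171 i\right) - 252 i + \left(42 - 63 i\right)\right) - 22 = \left(156 - 1170 i\right) - 22 = 134 - 1170 i$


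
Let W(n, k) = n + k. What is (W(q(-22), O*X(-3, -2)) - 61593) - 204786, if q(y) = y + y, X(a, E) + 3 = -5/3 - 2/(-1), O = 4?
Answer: -799301/3 ≈ -2.6643e+5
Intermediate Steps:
X(a, E) = -8/3 (X(a, E) = -3 + (-5/3 - 2/(-1)) = -3 + (-5*⅓ - 2*(-1)) = -3 + (-5/3 + 2) = -3 + ⅓ = -8/3)
q(y) = 2*y
W(n, k) = k + n
(W(q(-22), O*X(-3, -2)) - 61593) - 204786 = ((4*(-8/3) + 2*(-22)) - 61593) - 204786 = ((-32/3 - 44) - 61593) - 204786 = (-164/3 - 61593) - 204786 = -184943/3 - 204786 = -799301/3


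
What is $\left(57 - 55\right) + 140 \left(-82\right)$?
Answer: $-11478$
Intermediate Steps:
$\left(57 - 55\right) + 140 \left(-82\right) = 2 - 11480 = -11478$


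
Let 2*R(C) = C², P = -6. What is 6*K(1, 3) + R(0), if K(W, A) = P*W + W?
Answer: -30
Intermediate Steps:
K(W, A) = -5*W (K(W, A) = -6*W + W = -5*W)
R(C) = C²/2
6*K(1, 3) + R(0) = 6*(-5*1) + (½)*0² = 6*(-5) + (½)*0 = -30 + 0 = -30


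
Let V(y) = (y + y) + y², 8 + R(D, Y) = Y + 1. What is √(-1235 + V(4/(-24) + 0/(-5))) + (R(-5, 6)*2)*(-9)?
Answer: 18 + I*√44471/6 ≈ 18.0 + 35.147*I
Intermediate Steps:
R(D, Y) = -7 + Y (R(D, Y) = -8 + (Y + 1) = -8 + (1 + Y) = -7 + Y)
V(y) = y² + 2*y (V(y) = 2*y + y² = y² + 2*y)
√(-1235 + V(4/(-24) + 0/(-5))) + (R(-5, 6)*2)*(-9) = √(-1235 + (4/(-24) + 0/(-5))*(2 + (4/(-24) + 0/(-5)))) + ((-7 + 6)*2)*(-9) = √(-1235 + (4*(-1/24) + 0*(-⅕))*(2 + (4*(-1/24) + 0*(-⅕)))) - 1*2*(-9) = √(-1235 + (-⅙ + 0)*(2 + (-⅙ + 0))) - 2*(-9) = √(-1235 - (2 - ⅙)/6) + 18 = √(-1235 - ⅙*11/6) + 18 = √(-1235 - 11/36) + 18 = √(-44471/36) + 18 = I*√44471/6 + 18 = 18 + I*√44471/6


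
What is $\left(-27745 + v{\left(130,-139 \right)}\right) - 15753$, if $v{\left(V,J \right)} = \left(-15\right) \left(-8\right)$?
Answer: $-43378$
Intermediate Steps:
$v{\left(V,J \right)} = 120$
$\left(-27745 + v{\left(130,-139 \right)}\right) - 15753 = \left(-27745 + 120\right) - 15753 = -27625 - 15753 = -43378$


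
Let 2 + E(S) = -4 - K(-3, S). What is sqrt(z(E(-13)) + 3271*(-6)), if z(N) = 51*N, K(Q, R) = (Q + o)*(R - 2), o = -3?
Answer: I*sqrt(24522) ≈ 156.59*I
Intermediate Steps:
K(Q, R) = (-3 + Q)*(-2 + R) (K(Q, R) = (Q - 3)*(R - 2) = (-3 + Q)*(-2 + R))
E(S) = -18 + 6*S (E(S) = -2 + (-4 - (6 - 3*S - 2*(-3) - 3*S)) = -2 + (-4 - (6 - 3*S + 6 - 3*S)) = -2 + (-4 - (12 - 6*S)) = -2 + (-4 + (-12 + 6*S)) = -2 + (-16 + 6*S) = -18 + 6*S)
sqrt(z(E(-13)) + 3271*(-6)) = sqrt(51*(-18 + 6*(-13)) + 3271*(-6)) = sqrt(51*(-18 - 78) - 19626) = sqrt(51*(-96) - 19626) = sqrt(-4896 - 19626) = sqrt(-24522) = I*sqrt(24522)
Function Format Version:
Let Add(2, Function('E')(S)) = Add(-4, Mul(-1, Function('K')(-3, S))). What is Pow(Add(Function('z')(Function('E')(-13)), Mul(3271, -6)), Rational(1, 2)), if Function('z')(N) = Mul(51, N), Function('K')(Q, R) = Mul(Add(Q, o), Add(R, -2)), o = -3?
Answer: Mul(I, Pow(24522, Rational(1, 2))) ≈ Mul(156.59, I)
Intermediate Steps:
Function('K')(Q, R) = Mul(Add(-3, Q), Add(-2, R)) (Function('K')(Q, R) = Mul(Add(Q, -3), Add(R, -2)) = Mul(Add(-3, Q), Add(-2, R)))
Function('E')(S) = Add(-18, Mul(6, S)) (Function('E')(S) = Add(-2, Add(-4, Mul(-1, Add(6, Mul(-3, S), Mul(-2, -3), Mul(-3, S))))) = Add(-2, Add(-4, Mul(-1, Add(6, Mul(-3, S), 6, Mul(-3, S))))) = Add(-2, Add(-4, Mul(-1, Add(12, Mul(-6, S))))) = Add(-2, Add(-4, Add(-12, Mul(6, S)))) = Add(-2, Add(-16, Mul(6, S))) = Add(-18, Mul(6, S)))
Pow(Add(Function('z')(Function('E')(-13)), Mul(3271, -6)), Rational(1, 2)) = Pow(Add(Mul(51, Add(-18, Mul(6, -13))), Mul(3271, -6)), Rational(1, 2)) = Pow(Add(Mul(51, Add(-18, -78)), -19626), Rational(1, 2)) = Pow(Add(Mul(51, -96), -19626), Rational(1, 2)) = Pow(Add(-4896, -19626), Rational(1, 2)) = Pow(-24522, Rational(1, 2)) = Mul(I, Pow(24522, Rational(1, 2)))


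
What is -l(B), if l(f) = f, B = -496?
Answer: 496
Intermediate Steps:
-l(B) = -1*(-496) = 496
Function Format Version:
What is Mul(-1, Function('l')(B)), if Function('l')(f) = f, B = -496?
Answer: 496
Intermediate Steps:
Mul(-1, Function('l')(B)) = Mul(-1, -496) = 496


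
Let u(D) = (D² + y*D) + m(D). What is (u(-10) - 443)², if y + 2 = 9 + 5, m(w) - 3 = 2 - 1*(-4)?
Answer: 206116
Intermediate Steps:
m(w) = 9 (m(w) = 3 + (2 - 1*(-4)) = 3 + (2 + 4) = 3 + 6 = 9)
y = 12 (y = -2 + (9 + 5) = -2 + 14 = 12)
u(D) = 9 + D² + 12*D (u(D) = (D² + 12*D) + 9 = 9 + D² + 12*D)
(u(-10) - 443)² = ((9 + (-10)² + 12*(-10)) - 443)² = ((9 + 100 - 120) - 443)² = (-11 - 443)² = (-454)² = 206116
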